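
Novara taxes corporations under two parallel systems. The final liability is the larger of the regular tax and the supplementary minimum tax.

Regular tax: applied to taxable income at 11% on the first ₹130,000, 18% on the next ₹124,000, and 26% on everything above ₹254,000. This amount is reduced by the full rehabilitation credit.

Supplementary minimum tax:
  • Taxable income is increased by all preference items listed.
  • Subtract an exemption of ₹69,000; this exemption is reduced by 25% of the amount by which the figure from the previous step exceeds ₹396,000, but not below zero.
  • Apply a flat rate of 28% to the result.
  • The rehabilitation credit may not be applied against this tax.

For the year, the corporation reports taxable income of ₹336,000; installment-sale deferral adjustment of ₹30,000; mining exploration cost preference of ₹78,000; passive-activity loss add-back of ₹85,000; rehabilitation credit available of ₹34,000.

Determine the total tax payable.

₹138,110

Supplementary minimum tax:
  Adjusted income: ₹336,000 + ₹30,000 + ₹78,000 + ₹85,000 = ₹529,000
  Exemption: ₹69,000 − 25% × (₹529,000 − ₹396,000) = ₹69,000 − ₹33,250 = ₹35,750
  Base: ₹529,000 − ₹35,750 = ₹493,250
  ₹493,250 × 28% = ₹138,110

Regular tax:
  ₹130,000 × 11% = ₹14,300
  ₹124,000 × 18% = ₹22,320
  ₹82,000 × 26% = ₹21,320
  → ₹57,940
  Less rehabilitation credit ₹34,000 → ₹23,940

₹138,110 > ₹23,940, so the supplementary minimum tax is the binding amount.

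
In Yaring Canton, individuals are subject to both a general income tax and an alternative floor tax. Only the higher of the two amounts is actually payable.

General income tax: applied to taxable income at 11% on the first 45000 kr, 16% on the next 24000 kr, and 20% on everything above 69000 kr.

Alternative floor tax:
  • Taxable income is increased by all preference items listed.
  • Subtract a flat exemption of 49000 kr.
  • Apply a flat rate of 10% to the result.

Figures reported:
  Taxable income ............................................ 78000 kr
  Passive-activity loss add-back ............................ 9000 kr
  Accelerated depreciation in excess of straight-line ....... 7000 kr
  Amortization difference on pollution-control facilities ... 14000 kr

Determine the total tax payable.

General income tax:
  45000 kr × 11% = 4950 kr
  24000 kr × 16% = 3840 kr
  9000 kr × 20% = 1800 kr
  → 10590 kr

Alternative floor tax:
  Adjusted income: 78000 kr + 9000 kr + 7000 kr + 14000 kr = 108000 kr
  Less exemption 49000 kr → base 59000 kr
  59000 kr × 10% = 5900 kr

10590 kr > 5900 kr, so the general income tax governs.

10590 kr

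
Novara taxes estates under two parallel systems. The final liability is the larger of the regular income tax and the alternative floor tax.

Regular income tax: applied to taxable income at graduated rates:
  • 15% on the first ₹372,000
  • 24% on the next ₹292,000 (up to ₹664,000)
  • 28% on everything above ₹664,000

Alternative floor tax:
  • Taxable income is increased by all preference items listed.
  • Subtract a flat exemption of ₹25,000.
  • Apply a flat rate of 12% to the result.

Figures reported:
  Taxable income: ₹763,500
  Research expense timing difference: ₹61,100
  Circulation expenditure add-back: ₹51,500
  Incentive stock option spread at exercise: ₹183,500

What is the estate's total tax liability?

Alternative floor tax:
  Adjusted income: ₹763,500 + ₹61,100 + ₹51,500 + ₹183,500 = ₹1,059,600
  Less exemption ₹25,000 → base ₹1,034,600
  ₹1,034,600 × 12% = ₹124,152

Regular income tax:
  ₹372,000 × 15% = ₹55,800
  ₹292,000 × 24% = ₹70,080
  ₹99,500 × 28% = ₹27,860
  → ₹153,740

₹153,740 > ₹124,152, so the regular income tax governs.

₹153,740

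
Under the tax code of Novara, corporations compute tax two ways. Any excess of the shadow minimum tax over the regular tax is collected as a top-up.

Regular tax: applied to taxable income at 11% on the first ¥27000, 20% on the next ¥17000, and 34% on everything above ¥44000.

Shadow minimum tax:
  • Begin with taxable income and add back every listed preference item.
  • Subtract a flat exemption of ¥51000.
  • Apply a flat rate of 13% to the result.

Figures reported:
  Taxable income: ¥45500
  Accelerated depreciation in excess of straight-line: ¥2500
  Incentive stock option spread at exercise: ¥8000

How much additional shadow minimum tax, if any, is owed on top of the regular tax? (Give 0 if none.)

Shadow minimum tax:
  Adjusted income: ¥45500 + ¥2500 + ¥8000 = ¥56000
  Less exemption ¥51000 → base ¥5000
  ¥5000 × 13% = ¥650

Regular tax:
  ¥27000 × 11% = ¥2970
  ¥17000 × 20% = ¥3400
  ¥1500 × 34% = ¥510
  → ¥6880

¥650 ≤ ¥6880, so no add-on is due.

¥0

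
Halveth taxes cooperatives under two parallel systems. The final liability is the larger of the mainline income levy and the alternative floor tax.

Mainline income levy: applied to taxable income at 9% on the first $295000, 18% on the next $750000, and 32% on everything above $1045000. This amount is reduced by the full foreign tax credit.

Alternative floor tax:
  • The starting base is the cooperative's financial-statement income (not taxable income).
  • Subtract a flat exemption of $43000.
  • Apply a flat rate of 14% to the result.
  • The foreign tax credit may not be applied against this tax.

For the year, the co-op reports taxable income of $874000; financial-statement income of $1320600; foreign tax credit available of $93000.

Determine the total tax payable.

$178864

Mainline income levy:
  $295000 × 9% = $26550
  $579000 × 18% = $104220
  → $130770
  Less foreign tax credit $93000 → $37770

Alternative floor tax:
  Base (financial-statement income): $1320600
  Less exemption $43000 → base $1277600
  $1277600 × 14% = $178864

$178864 > $37770, so the alternative floor tax is the binding amount.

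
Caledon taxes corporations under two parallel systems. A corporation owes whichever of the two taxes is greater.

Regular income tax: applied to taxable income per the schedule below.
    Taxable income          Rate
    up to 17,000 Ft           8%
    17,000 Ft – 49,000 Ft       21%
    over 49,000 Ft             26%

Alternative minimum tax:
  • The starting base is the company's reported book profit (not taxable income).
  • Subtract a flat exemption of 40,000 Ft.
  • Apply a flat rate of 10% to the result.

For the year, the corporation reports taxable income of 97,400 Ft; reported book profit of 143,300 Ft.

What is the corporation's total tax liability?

Regular income tax:
  17,000 Ft × 8% = 1,360 Ft
  32,000 Ft × 21% = 6,720 Ft
  48,400 Ft × 26% = 12,584 Ft
  → 20,664 Ft

Alternative minimum tax:
  Base (reported book profit): 143,300 Ft
  Less exemption 40,000 Ft → base 103,300 Ft
  103,300 Ft × 10% = 10,330 Ft

20,664 Ft > 10,330 Ft, so the regular income tax governs.

20,664 Ft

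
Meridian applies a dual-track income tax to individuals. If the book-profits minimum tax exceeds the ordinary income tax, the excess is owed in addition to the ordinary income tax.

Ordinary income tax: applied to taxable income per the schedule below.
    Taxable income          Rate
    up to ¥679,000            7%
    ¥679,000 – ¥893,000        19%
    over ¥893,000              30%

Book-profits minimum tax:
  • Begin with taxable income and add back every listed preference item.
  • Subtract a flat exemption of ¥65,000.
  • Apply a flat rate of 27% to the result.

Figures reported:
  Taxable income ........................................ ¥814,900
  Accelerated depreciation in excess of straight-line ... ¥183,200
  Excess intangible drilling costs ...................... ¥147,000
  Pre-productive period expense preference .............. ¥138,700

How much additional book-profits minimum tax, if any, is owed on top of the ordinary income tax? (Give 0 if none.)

¥255,725

Ordinary income tax:
  ¥679,000 × 7% = ¥47,530
  ¥135,900 × 19% = ¥25,821
  → ¥73,351

Book-profits minimum tax:
  Adjusted income: ¥814,900 + ¥183,200 + ¥147,000 + ¥138,700 = ¥1,283,800
  Less exemption ¥65,000 → base ¥1,218,800
  ¥1,218,800 × 27% = ¥329,076

Excess of book-profits minimum tax over ordinary income tax: ¥329,076 − ¥73,351 = ¥255,725.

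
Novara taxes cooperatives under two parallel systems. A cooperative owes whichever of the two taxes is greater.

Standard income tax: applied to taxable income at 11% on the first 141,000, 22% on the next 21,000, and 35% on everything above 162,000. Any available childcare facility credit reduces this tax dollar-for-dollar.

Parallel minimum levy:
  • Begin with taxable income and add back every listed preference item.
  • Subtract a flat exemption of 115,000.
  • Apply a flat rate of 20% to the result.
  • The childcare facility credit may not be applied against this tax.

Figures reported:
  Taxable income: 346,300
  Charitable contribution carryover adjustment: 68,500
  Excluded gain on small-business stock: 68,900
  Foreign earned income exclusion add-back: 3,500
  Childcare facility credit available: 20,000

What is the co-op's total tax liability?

Standard income tax:
  141,000 × 11% = 15,510
  21,000 × 22% = 4,620
  184,300 × 35% = 64,505
  → 84,635
  Less childcare facility credit 20,000 → 64,635

Parallel minimum levy:
  Adjusted income: 346,300 + 68,500 + 68,900 + 3,500 = 487,200
  Less exemption 115,000 → base 372,200
  372,200 × 20% = 74,440

74,440 > 64,635, so the parallel minimum levy is the binding amount.

74,440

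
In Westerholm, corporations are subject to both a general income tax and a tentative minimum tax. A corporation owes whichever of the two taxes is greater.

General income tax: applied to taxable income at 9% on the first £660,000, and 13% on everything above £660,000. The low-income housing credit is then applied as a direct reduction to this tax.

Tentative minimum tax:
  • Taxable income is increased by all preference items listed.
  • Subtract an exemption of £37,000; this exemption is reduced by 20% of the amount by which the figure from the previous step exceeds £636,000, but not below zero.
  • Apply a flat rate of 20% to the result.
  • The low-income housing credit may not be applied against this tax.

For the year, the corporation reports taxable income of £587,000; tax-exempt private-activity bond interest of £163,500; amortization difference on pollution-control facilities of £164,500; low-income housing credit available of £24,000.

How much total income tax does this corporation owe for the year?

Tentative minimum tax:
  Adjusted income: £587,000 + £163,500 + £164,500 = £915,000
  Exemption: 20% × (£915,000 − £636,000) = £55,800 ≥ £37,000, so the exemption is fully phased out
  Base: £915,000 − £0 = £915,000
  £915,000 × 20% = £183,000

General income tax:
  £587,000 × 9% = £52,830
  Less low-income housing credit £24,000 → £28,830

£183,000 > £28,830, so the tentative minimum tax is the binding amount.

£183,000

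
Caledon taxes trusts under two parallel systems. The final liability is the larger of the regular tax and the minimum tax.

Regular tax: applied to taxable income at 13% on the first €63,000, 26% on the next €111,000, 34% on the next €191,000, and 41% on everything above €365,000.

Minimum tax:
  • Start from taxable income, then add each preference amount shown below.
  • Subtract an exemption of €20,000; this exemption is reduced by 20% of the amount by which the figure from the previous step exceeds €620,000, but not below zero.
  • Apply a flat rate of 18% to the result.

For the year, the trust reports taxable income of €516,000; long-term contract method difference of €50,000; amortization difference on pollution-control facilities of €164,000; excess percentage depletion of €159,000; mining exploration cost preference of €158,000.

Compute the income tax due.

€188,460

Minimum tax:
  Adjusted income: €516,000 + €50,000 + €164,000 + €159,000 + €158,000 = €1,047,000
  Exemption: 20% × (€1,047,000 − €620,000) = €85,400 ≥ €20,000, so the exemption is fully phased out
  Base: €1,047,000 − €0 = €1,047,000
  €1,047,000 × 18% = €188,460

Regular tax:
  €63,000 × 13% = €8,190
  €111,000 × 26% = €28,860
  €191,000 × 34% = €64,940
  €151,000 × 41% = €61,910
  → €163,900

€188,460 > €163,900, so the minimum tax is the binding amount.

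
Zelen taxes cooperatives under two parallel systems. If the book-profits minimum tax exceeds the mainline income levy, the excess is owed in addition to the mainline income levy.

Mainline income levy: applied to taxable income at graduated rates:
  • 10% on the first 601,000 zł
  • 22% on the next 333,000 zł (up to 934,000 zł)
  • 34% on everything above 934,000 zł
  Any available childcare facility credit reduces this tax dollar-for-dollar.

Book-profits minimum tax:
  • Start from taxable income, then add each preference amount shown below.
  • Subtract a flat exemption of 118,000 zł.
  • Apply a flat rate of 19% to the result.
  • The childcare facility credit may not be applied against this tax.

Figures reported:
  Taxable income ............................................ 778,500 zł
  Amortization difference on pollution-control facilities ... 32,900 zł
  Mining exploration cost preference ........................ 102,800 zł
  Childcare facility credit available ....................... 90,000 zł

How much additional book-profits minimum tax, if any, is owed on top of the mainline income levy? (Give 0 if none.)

Mainline income levy:
  601,000 zł × 10% = 60,100 zł
  177,500 zł × 22% = 39,050 zł
  → 99,150 zł
  Less childcare facility credit 90,000 zł → 9,150 zł

Book-profits minimum tax:
  Adjusted income: 778,500 zł + 32,900 zł + 102,800 zł = 914,200 zł
  Less exemption 118,000 zł → base 796,200 zł
  796,200 zł × 19% = 151,278 zł

Excess of book-profits minimum tax over mainline income levy: 151,278 zł − 9,150 zł = 142,128 zł.

142,128 zł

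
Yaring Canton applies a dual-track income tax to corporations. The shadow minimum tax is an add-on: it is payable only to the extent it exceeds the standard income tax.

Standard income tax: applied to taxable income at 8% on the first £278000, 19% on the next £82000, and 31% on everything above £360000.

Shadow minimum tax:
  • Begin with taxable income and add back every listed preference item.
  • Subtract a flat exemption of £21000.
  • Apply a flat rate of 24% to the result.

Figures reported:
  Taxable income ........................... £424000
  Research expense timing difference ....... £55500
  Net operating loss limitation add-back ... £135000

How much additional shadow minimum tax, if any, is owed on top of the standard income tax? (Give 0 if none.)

Shadow minimum tax:
  Adjusted income: £424000 + £55500 + £135000 = £614500
  Less exemption £21000 → base £593500
  £593500 × 24% = £142440

Standard income tax:
  £278000 × 8% = £22240
  £82000 × 19% = £15580
  £64000 × 31% = £19840
  → £57660

Excess of shadow minimum tax over standard income tax: £142440 − £57660 = £84780.

£84780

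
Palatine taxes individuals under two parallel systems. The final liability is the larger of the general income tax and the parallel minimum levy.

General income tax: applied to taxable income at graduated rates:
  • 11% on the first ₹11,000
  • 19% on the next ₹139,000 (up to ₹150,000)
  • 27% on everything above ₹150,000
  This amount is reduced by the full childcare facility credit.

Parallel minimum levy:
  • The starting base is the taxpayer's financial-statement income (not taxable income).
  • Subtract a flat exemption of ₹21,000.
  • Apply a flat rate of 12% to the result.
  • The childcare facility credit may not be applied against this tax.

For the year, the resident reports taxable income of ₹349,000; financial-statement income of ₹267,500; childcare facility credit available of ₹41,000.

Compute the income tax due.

Parallel minimum levy:
  Base (financial-statement income): ₹267,500
  Less exemption ₹21,000 → base ₹246,500
  ₹246,500 × 12% = ₹29,580

General income tax:
  ₹11,000 × 11% = ₹1,210
  ₹139,000 × 19% = ₹26,410
  ₹199,000 × 27% = ₹53,730
  → ₹81,350
  Less childcare facility credit ₹41,000 → ₹40,350

₹40,350 > ₹29,580, so the general income tax governs.

₹40,350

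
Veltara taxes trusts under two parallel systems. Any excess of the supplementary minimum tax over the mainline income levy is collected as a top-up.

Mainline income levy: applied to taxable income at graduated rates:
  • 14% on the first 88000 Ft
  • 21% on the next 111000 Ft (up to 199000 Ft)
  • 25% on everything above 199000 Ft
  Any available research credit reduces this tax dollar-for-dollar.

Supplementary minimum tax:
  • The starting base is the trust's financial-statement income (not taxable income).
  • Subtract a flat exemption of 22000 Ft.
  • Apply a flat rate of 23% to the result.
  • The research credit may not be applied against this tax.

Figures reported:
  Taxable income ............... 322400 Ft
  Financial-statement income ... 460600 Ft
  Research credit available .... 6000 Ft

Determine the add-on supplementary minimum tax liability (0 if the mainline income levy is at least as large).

Mainline income levy:
  88000 Ft × 14% = 12320 Ft
  111000 Ft × 21% = 23310 Ft
  123400 Ft × 25% = 30850 Ft
  → 66480 Ft
  Less research credit 6000 Ft → 60480 Ft

Supplementary minimum tax:
  Base (financial-statement income): 460600 Ft
  Less exemption 22000 Ft → base 438600 Ft
  438600 Ft × 23% = 100878 Ft

Excess of supplementary minimum tax over mainline income levy: 100878 Ft − 60480 Ft = 40398 Ft.

40398 Ft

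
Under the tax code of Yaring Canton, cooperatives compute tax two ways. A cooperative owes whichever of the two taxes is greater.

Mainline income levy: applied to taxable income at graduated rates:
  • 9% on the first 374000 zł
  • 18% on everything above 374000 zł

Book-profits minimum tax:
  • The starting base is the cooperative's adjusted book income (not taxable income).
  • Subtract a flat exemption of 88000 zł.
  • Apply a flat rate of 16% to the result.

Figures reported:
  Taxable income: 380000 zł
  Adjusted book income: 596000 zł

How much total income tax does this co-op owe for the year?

Book-profits minimum tax:
  Base (adjusted book income): 596000 zł
  Less exemption 88000 zł → base 508000 zł
  508000 zł × 16% = 81280 zł

Mainline income levy:
  374000 zł × 9% = 33660 zł
  6000 zł × 18% = 1080 zł
  → 34740 zł

81280 zł > 34740 zł, so the book-profits minimum tax is the binding amount.

81280 zł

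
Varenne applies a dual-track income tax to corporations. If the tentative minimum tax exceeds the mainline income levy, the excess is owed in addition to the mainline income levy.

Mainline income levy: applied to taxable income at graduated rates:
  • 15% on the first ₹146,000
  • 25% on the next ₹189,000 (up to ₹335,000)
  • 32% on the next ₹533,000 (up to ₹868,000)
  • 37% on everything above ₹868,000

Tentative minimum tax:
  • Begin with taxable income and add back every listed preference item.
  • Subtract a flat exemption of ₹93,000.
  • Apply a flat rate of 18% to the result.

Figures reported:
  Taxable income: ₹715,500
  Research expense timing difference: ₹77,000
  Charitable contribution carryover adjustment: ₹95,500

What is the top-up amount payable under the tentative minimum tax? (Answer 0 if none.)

Mainline income levy:
  ₹146,000 × 15% = ₹21,900
  ₹189,000 × 25% = ₹47,250
  ₹380,500 × 32% = ₹121,760
  → ₹190,910

Tentative minimum tax:
  Adjusted income: ₹715,500 + ₹77,000 + ₹95,500 = ₹888,000
  Less exemption ₹93,000 → base ₹795,000
  ₹795,000 × 18% = ₹143,100

₹143,100 ≤ ₹190,910, so no add-on is due.

₹0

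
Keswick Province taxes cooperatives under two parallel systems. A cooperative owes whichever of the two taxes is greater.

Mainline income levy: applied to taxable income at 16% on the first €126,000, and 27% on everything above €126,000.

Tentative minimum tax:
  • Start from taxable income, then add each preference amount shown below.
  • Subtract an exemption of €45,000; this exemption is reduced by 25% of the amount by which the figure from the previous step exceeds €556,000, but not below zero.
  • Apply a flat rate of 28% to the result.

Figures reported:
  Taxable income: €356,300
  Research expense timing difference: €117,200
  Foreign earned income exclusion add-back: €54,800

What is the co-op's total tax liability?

€135,324

Mainline income levy:
  €126,000 × 16% = €20,160
  €230,300 × 27% = €62,181
  → €82,341

Tentative minimum tax:
  Adjusted income: €356,300 + €117,200 + €54,800 = €528,300
  Exemption: €528,300 ≤ €556,000, so full €45,000 applies
  Base: €528,300 − €45,000 = €483,300
  €483,300 × 28% = €135,324

€135,324 > €82,341, so the tentative minimum tax is the binding amount.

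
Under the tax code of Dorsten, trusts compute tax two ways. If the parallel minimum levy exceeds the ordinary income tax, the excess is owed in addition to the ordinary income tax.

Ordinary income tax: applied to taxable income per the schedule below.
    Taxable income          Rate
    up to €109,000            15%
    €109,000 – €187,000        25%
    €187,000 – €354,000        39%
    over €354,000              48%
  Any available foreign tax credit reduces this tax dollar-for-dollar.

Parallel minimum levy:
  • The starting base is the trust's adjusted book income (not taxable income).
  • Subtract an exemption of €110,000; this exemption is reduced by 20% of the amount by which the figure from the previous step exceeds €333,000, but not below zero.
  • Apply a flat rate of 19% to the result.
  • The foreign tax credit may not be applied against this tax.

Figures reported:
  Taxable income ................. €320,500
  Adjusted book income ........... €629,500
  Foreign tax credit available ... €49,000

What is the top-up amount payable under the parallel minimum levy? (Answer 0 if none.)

€71,057

Parallel minimum levy:
  Base (adjusted book income): €629,500
  Exemption: €110,000 − 20% × (€629,500 − €333,000) = €110,000 − €59,300 = €50,700
  Base: €629,500 − €50,700 = €578,800
  €578,800 × 19% = €109,972

Ordinary income tax:
  €109,000 × 15% = €16,350
  €78,000 × 25% = €19,500
  €133,500 × 39% = €52,065
  → €87,915
  Less foreign tax credit €49,000 → €38,915

Excess of parallel minimum levy over ordinary income tax: €109,972 − €38,915 = €71,057.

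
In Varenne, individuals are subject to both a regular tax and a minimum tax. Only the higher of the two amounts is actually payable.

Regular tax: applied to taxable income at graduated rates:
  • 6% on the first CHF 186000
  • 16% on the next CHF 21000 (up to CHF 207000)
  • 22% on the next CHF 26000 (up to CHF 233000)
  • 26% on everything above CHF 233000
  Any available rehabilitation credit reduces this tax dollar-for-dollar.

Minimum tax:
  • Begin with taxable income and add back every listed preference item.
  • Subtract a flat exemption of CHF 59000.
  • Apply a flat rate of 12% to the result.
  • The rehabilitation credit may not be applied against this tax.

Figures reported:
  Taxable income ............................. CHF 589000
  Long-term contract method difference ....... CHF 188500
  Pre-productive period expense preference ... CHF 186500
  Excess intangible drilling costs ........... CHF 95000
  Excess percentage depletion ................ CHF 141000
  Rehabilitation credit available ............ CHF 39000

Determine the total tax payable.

Minimum tax:
  Adjusted income: CHF 589000 + CHF 188500 + CHF 186500 + CHF 95000 + CHF 141000 = CHF 1200000
  Less exemption CHF 59000 → base CHF 1141000
  CHF 1141000 × 12% = CHF 136920

Regular tax:
  CHF 186000 × 6% = CHF 11160
  CHF 21000 × 16% = CHF 3360
  CHF 26000 × 22% = CHF 5720
  CHF 356000 × 26% = CHF 92560
  → CHF 112800
  Less rehabilitation credit CHF 39000 → CHF 73800

CHF 136920 > CHF 73800, so the minimum tax is the binding amount.

CHF 136920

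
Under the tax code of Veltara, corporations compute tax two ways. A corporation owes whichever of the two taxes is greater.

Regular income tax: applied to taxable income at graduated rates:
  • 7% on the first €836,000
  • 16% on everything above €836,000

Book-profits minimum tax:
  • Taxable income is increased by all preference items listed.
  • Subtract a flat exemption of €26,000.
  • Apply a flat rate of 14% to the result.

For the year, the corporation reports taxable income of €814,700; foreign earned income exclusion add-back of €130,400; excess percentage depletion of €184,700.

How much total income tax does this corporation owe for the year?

Book-profits minimum tax:
  Adjusted income: €814,700 + €130,400 + €184,700 = €1,129,800
  Less exemption €26,000 → base €1,103,800
  €1,103,800 × 14% = €154,532

Regular income tax:
  €814,700 × 7% = €57,029

€154,532 > €57,029, so the book-profits minimum tax is the binding amount.

€154,532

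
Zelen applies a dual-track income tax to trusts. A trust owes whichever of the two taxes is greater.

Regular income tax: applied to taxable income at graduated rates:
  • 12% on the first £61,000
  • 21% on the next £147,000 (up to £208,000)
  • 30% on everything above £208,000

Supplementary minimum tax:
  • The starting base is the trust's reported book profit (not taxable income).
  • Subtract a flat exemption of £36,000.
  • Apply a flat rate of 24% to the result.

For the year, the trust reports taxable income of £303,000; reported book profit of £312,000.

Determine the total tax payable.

£66,690

Regular income tax:
  £61,000 × 12% = £7,320
  £147,000 × 21% = £30,870
  £95,000 × 30% = £28,500
  → £66,690

Supplementary minimum tax:
  Base (reported book profit): £312,000
  Less exemption £36,000 → base £276,000
  £276,000 × 24% = £66,240

£66,690 > £66,240, so the regular income tax governs.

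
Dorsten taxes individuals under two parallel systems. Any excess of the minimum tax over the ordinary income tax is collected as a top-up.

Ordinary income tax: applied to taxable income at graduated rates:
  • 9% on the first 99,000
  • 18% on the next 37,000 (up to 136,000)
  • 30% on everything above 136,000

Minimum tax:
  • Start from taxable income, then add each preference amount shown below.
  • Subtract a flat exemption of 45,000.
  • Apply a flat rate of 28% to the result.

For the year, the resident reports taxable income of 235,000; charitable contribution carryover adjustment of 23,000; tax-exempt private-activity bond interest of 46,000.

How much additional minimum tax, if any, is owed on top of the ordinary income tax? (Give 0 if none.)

Minimum tax:
  Adjusted income: 235,000 + 23,000 + 46,000 = 304,000
  Less exemption 45,000 → base 259,000
  259,000 × 28% = 72,520

Ordinary income tax:
  99,000 × 9% = 8,910
  37,000 × 18% = 6,660
  99,000 × 30% = 29,700
  → 45,270

Excess of minimum tax over ordinary income tax: 72,520 − 45,270 = 27,250.

27,250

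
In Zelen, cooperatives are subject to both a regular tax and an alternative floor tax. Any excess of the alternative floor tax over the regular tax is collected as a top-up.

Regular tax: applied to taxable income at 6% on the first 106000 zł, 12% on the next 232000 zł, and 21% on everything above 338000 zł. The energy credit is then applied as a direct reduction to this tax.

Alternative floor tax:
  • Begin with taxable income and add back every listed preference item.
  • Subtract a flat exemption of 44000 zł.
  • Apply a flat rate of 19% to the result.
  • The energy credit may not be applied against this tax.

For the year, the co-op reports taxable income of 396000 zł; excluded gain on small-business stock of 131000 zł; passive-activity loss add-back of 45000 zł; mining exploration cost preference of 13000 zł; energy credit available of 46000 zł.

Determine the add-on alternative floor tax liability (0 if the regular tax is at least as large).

102410 zł

Alternative floor tax:
  Adjusted income: 396000 zł + 131000 zł + 45000 zł + 13000 zł = 585000 zł
  Less exemption 44000 zł → base 541000 zł
  541000 zł × 19% = 102790 zł

Regular tax:
  106000 zł × 6% = 6360 zł
  232000 zł × 12% = 27840 zł
  58000 zł × 21% = 12180 zł
  → 46380 zł
  Less energy credit 46000 zł → 380 zł

Excess of alternative floor tax over regular tax: 102790 zł − 380 zł = 102410 zł.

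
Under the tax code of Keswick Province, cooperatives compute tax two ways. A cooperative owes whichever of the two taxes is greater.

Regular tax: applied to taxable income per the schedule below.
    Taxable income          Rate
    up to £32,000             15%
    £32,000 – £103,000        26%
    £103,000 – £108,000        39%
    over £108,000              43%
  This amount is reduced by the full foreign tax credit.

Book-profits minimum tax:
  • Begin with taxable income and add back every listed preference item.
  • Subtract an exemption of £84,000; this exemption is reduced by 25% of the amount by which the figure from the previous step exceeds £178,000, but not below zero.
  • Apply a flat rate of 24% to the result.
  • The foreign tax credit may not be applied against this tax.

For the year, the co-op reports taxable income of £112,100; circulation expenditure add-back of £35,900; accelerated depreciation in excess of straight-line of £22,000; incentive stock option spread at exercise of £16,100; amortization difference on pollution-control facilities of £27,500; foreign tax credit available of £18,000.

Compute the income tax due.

Regular tax:
  £32,000 × 15% = £4,800
  £71,000 × 26% = £18,460
  £5,000 × 39% = £1,950
  £4,100 × 43% = £1,763
  → £26,973
  Less foreign tax credit £18,000 → £8,973

Book-profits minimum tax:
  Adjusted income: £112,100 + £35,900 + £22,000 + £16,100 + £27,500 = £213,600
  Exemption: £84,000 − 25% × (£213,600 − £178,000) = £84,000 − £8,900 = £75,100
  Base: £213,600 − £75,100 = £138,500
  £138,500 × 24% = £33,240

£33,240 > £8,973, so the book-profits minimum tax is the binding amount.

£33,240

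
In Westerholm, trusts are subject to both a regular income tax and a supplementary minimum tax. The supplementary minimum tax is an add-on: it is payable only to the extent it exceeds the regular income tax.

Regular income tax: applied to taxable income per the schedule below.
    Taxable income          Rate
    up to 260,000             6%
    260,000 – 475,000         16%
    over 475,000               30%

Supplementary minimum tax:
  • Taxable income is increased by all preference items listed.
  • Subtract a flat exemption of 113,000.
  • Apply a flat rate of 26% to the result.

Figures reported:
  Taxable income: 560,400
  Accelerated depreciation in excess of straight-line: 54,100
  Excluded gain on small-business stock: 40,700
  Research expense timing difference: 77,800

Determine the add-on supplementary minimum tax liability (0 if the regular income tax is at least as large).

85,580

Supplementary minimum tax:
  Adjusted income: 560,400 + 54,100 + 40,700 + 77,800 = 733,000
  Less exemption 113,000 → base 620,000
  620,000 × 26% = 161,200

Regular income tax:
  260,000 × 6% = 15,600
  215,000 × 16% = 34,400
  85,400 × 30% = 25,620
  → 75,620

Excess of supplementary minimum tax over regular income tax: 161,200 − 75,620 = 85,580.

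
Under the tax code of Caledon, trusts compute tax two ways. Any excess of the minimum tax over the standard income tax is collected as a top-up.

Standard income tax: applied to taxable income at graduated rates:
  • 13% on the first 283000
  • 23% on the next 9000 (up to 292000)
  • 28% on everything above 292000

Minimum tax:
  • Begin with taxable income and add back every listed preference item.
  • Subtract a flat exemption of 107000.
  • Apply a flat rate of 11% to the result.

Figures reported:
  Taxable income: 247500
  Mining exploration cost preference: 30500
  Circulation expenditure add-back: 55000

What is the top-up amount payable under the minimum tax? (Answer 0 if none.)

Minimum tax:
  Adjusted income: 247500 + 30500 + 55000 = 333000
  Less exemption 107000 → base 226000
  226000 × 11% = 24860

Standard income tax:
  247500 × 13% = 32175

24860 ≤ 32175, so no add-on is due.

0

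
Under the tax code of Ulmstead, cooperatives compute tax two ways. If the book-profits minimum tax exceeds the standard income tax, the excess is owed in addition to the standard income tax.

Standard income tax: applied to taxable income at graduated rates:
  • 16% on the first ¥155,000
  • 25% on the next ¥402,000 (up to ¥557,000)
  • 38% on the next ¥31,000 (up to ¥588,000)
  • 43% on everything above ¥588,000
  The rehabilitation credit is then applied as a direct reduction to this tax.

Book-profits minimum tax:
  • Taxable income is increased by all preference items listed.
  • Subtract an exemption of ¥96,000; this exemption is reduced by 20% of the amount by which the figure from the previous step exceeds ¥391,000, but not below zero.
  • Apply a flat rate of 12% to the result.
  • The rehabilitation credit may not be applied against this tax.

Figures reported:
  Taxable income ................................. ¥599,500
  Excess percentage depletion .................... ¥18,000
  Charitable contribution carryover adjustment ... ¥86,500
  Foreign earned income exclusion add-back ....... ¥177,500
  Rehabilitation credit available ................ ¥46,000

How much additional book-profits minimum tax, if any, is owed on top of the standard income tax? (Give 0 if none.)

¥9,755

Book-profits minimum tax:
  Adjusted income: ¥599,500 + ¥18,000 + ¥86,500 + ¥177,500 = ¥881,500
  Exemption: 20% × (¥881,500 − ¥391,000) = ¥98,100 ≥ ¥96,000, so the exemption is fully phased out
  Base: ¥881,500 − ¥0 = ¥881,500
  ¥881,500 × 12% = ¥105,780

Standard income tax:
  ¥155,000 × 16% = ¥24,800
  ¥402,000 × 25% = ¥100,500
  ¥31,000 × 38% = ¥11,780
  ¥11,500 × 43% = ¥4,945
  → ¥142,025
  Less rehabilitation credit ¥46,000 → ¥96,025

Excess of book-profits minimum tax over standard income tax: ¥105,780 − ¥96,025 = ¥9,755.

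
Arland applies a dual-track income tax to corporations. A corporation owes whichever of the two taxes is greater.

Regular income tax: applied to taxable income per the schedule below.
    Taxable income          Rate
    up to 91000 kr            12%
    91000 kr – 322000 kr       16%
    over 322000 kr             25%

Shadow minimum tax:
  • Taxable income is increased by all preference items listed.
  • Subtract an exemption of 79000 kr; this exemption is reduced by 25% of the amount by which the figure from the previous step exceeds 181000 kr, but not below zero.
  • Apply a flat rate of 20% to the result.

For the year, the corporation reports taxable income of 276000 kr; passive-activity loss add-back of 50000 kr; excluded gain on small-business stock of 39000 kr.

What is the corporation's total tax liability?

Regular income tax:
  91000 kr × 12% = 10920 kr
  185000 kr × 16% = 29600 kr
  → 40520 kr

Shadow minimum tax:
  Adjusted income: 276000 kr + 50000 kr + 39000 kr = 365000 kr
  Exemption: 79000 kr − 25% × (365000 kr − 181000 kr) = 79000 kr − 46000 kr = 33000 kr
  Base: 365000 kr − 33000 kr = 332000 kr
  332000 kr × 20% = 66400 kr

66400 kr > 40520 kr, so the shadow minimum tax is the binding amount.

66400 kr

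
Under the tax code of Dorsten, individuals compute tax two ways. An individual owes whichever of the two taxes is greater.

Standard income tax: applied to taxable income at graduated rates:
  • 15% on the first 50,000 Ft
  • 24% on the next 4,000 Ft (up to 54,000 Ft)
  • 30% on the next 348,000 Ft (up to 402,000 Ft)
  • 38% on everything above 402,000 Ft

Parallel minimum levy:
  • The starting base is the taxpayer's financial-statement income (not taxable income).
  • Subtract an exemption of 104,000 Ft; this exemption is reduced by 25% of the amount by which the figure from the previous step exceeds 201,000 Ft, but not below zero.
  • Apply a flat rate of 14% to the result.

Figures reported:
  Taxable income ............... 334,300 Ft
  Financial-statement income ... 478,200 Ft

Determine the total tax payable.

92,550 Ft

Parallel minimum levy:
  Base (financial-statement income): 478,200 Ft
  Exemption: 104,000 Ft − 25% × (478,200 Ft − 201,000 Ft) = 104,000 Ft − 69,300 Ft = 34,700 Ft
  Base: 478,200 Ft − 34,700 Ft = 443,500 Ft
  443,500 Ft × 14% = 62,090 Ft

Standard income tax:
  50,000 Ft × 15% = 7,500 Ft
  4,000 Ft × 24% = 960 Ft
  280,300 Ft × 30% = 84,090 Ft
  → 92,550 Ft

92,550 Ft > 62,090 Ft, so the standard income tax governs.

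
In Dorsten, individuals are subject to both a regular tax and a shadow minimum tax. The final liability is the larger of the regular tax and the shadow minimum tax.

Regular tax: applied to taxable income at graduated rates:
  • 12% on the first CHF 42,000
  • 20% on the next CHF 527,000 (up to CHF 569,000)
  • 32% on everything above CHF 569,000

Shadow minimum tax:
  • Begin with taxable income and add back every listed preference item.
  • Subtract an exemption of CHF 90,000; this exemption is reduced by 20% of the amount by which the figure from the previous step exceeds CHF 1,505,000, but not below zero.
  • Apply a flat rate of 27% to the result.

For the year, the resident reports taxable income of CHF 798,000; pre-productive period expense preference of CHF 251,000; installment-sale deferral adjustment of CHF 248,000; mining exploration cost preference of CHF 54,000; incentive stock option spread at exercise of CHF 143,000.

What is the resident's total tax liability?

Shadow minimum tax:
  Adjusted income: CHF 798,000 + CHF 251,000 + CHF 248,000 + CHF 54,000 + CHF 143,000 = CHF 1,494,000
  Exemption: CHF 1,494,000 ≤ CHF 1,505,000, so full CHF 90,000 applies
  Base: CHF 1,494,000 − CHF 90,000 = CHF 1,404,000
  CHF 1,404,000 × 27% = CHF 379,080

Regular tax:
  CHF 42,000 × 12% = CHF 5,040
  CHF 527,000 × 20% = CHF 105,400
  CHF 229,000 × 32% = CHF 73,280
  → CHF 183,720

CHF 379,080 > CHF 183,720, so the shadow minimum tax is the binding amount.

CHF 379,080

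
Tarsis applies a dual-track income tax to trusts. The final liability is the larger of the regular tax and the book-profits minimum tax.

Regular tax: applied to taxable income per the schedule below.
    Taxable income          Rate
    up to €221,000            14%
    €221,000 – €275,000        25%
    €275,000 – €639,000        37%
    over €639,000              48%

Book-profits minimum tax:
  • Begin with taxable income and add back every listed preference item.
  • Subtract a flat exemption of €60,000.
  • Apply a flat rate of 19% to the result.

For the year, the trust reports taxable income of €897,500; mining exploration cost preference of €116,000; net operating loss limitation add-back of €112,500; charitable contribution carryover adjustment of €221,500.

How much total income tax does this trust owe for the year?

Book-profits minimum tax:
  Adjusted income: €897,500 + €116,000 + €112,500 + €221,500 = €1,347,500
  Less exemption €60,000 → base €1,287,500
  €1,287,500 × 19% = €244,625

Regular tax:
  €221,000 × 14% = €30,940
  €54,000 × 25% = €13,500
  €364,000 × 37% = €134,680
  €258,500 × 48% = €124,080
  → €303,200

€303,200 > €244,625, so the regular tax governs.

€303,200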